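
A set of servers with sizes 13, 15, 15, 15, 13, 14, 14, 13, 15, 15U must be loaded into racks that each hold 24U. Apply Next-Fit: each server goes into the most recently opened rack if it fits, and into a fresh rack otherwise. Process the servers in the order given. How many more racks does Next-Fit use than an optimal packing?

Next-Fit: [13] [15] [15] [15] [13] [14] [14] [13] [15] [15] → 10 racks.
10 servers exceed 12U (half the capacity), and no two of those can share a rack, so at least 10 racks are needed.
So 10 is already optimal.

0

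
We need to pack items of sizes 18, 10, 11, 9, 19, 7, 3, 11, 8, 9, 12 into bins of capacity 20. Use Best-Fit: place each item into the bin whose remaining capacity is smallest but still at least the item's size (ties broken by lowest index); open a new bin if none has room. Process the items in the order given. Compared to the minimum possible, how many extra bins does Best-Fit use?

Best-Fit: [18] [10,7,3] [11,9] [19] [11,8] [9] [12] → 7 bins.
Total size 117; any packing needs at least ⌈117/20⌉ = 6 bins.
An optimal packing achieves that bound: [19] [18] [12,8] [11,9] [11,9] [10,7,3] → 6 bins.
Excess: 7 − 6 = 1.

1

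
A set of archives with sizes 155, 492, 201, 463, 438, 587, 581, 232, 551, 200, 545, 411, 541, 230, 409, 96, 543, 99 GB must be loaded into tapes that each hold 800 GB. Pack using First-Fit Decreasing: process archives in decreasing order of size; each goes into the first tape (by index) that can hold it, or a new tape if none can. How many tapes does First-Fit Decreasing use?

11

Sorted descending: 587, 581, 551, 545, 543, 541, 492, 463, 438, 411, 409, 232, 230, 201, 200, 155, 99, 96.
Put 587 GB in tape 1; 213 GB remain.
Put 581 GB in tape 2; 219 GB remain.
Put 551 GB in tape 3; 249 GB remain.
Put 545 GB in tape 4; 255 GB remain.
Put 543 GB in tape 5; 257 GB remain.
Put 541 GB in tape 6; 259 GB remain.
Put 492 GB in tape 7; 308 GB remain.
Put 463 GB in tape 8; 337 GB remain.
Put 438 GB in tape 9; 362 GB remain.
Put 411 GB in tape 10; 389 GB remain.
Put 409 GB in tape 11; 391 GB remain.
Put 232 GB in tape 3; 17 GB remain.
Put 230 GB in tape 4; 25 GB remain.
Put 201 GB in tape 1; 12 GB remain.
Put 200 GB in tape 2; 19 GB remain.
Put 155 GB in tape 5; 102 GB remain.
Put 99 GB in tape 5; 3 GB remain.
Put 96 GB in tape 6; 163 GB remain.
Final tapes: [587,201] [581,200] [551,232] [545,230] [543,155,99] [541,96] [492] [463] [438] [411] [409].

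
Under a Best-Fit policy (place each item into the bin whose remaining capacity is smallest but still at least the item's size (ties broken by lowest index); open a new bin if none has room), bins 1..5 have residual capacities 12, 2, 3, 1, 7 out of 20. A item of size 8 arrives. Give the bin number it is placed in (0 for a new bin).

1

Bins with room: bin 1 (12).
Tightest fit is bin 1 with 12 free.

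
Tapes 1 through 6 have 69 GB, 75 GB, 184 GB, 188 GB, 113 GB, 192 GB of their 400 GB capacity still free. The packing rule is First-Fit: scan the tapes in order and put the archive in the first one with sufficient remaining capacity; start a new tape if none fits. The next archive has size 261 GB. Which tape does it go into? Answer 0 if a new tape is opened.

No tape has ≥ 261 GB free, so a new tape is opened.

0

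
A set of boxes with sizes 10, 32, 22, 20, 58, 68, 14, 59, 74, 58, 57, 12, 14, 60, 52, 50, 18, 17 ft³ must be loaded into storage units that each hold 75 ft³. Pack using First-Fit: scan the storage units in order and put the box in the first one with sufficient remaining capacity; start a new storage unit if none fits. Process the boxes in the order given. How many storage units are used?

10 ft³ → storage unit 1 (remaining 65 ft³)
32 ft³ → storage unit 1 (remaining 33 ft³)
22 ft³ → storage unit 1 (remaining 11 ft³)
20 ft³ → storage unit 2 (remaining 55 ft³)
58 ft³ → storage unit 3 (remaining 17 ft³)
68 ft³ → storage unit 4 (remaining 7 ft³)
14 ft³ → storage unit 2 (remaining 41 ft³)
59 ft³ → storage unit 5 (remaining 16 ft³)
74 ft³ → storage unit 6 (remaining 1 ft³)
58 ft³ → storage unit 7 (remaining 17 ft³)
57 ft³ → storage unit 8 (remaining 18 ft³)
12 ft³ → storage unit 2 (remaining 29 ft³)
14 ft³ → storage unit 2 (remaining 15 ft³)
60 ft³ → storage unit 9 (remaining 15 ft³)
52 ft³ → storage unit 10 (remaining 23 ft³)
50 ft³ → storage unit 11 (remaining 25 ft³)
18 ft³ → storage unit 8 (remaining 0 ft³)
17 ft³ → storage unit 3 (remaining 0 ft³)

11 storage units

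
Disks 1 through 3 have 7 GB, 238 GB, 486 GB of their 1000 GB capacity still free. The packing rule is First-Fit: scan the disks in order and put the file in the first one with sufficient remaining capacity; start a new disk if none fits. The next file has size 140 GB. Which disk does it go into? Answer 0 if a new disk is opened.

2

Disks with room: disk 2 (238 GB), disk 3 (486 GB).
The first with room is disk 2.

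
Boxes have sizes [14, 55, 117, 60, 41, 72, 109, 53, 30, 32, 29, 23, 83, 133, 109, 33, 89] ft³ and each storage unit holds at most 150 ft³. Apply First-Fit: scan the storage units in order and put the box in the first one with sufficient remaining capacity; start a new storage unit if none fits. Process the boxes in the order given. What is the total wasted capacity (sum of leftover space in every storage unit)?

Put 14 ft³ in storage unit 1; 136 ft³ remain.
Put 55 ft³ in storage unit 1; 81 ft³ remain.
Put 117 ft³ in storage unit 2; 33 ft³ remain.
Put 60 ft³ in storage unit 1; 21 ft³ remain.
Put 41 ft³ in storage unit 3; 109 ft³ remain.
Put 72 ft³ in storage unit 3; 37 ft³ remain.
Put 109 ft³ in storage unit 4; 41 ft³ remain.
Put 53 ft³ in storage unit 5; 97 ft³ remain.
Put 30 ft³ in storage unit 2; 3 ft³ remain.
Put 32 ft³ in storage unit 3; 5 ft³ remain.
Put 29 ft³ in storage unit 4; 12 ft³ remain.
Put 23 ft³ in storage unit 5; 74 ft³ remain.
Put 83 ft³ in storage unit 6; 67 ft³ remain.
Put 133 ft³ in storage unit 7; 17 ft³ remain.
Put 109 ft³ in storage unit 8; 41 ft³ remain.
Put 33 ft³ in storage unit 5; 41 ft³ remain.
Put 89 ft³ in storage unit 9; 61 ft³ remain.
9 storage units × 150 ft³ = 1350 ft³; used 1082 ft³; unused 268 ft³.

268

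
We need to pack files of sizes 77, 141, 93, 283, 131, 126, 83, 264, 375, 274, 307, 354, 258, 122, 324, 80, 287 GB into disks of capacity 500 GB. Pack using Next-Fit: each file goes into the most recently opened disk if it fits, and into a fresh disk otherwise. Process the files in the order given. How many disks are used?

disk 1: place 77 GB, 423 GB left
disk 1: place 141 GB, 282 GB left
disk 1: place 93 GB, 189 GB left
disk 2: place 283 GB, 217 GB left
disk 2: place 131 GB, 86 GB left
disk 3: place 126 GB, 374 GB left
disk 3: place 83 GB, 291 GB left
disk 3: place 264 GB, 27 GB left
disk 4: place 375 GB, 125 GB left
disk 5: place 274 GB, 226 GB left
disk 6: place 307 GB, 193 GB left
disk 7: place 354 GB, 146 GB left
disk 8: place 258 GB, 242 GB left
disk 8: place 122 GB, 120 GB left
disk 9: place 324 GB, 176 GB left
disk 9: place 80 GB, 96 GB left
disk 10: place 287 GB, 213 GB left
Final disks: [77,141,93] [283,131] [126,83,264] [375] [274] [307] [354] [258,122] [324,80] [287].

10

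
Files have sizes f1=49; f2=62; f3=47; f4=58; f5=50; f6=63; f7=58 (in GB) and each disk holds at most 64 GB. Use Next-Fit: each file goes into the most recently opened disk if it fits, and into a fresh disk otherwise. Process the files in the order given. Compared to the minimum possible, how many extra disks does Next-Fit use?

Next-Fit: [49] [62] [47] [58] [50] [63] [58] → 7 disks.
Total size 387 GB; any packing needs at least ⌈387/64⌉ = 7 disks.
So 7 is already optimal.

0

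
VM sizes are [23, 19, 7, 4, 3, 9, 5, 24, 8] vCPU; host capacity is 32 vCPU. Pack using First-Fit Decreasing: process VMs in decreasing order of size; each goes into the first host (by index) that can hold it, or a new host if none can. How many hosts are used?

Sorted descending: 24, 23, 19, 9, 8, 7, 5, 4, 3.
host 1: place 24 vCPU, 8 vCPU left
host 2: place 23 vCPU, 9 vCPU left
host 3: place 19 vCPU, 13 vCPU left
host 2: place 9 vCPU, 0 vCPU left
host 1: place 8 vCPU, 0 vCPU left
host 3: place 7 vCPU, 6 vCPU left
host 3: place 5 vCPU, 1 vCPU left
host 4: place 4 vCPU, 28 vCPU left
host 4: place 3 vCPU, 25 vCPU left

4 hosts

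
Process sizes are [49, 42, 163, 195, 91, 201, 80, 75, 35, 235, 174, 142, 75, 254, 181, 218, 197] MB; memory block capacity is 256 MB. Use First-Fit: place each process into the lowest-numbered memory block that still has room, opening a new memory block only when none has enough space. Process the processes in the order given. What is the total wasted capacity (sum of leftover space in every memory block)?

409

49 MB → memory block 1 (remaining 207 MB)
42 MB → memory block 1 (remaining 165 MB)
163 MB → memory block 1 (remaining 2 MB)
195 MB → memory block 2 (remaining 61 MB)
91 MB → memory block 3 (remaining 165 MB)
201 MB → memory block 4 (remaining 55 MB)
80 MB → memory block 3 (remaining 85 MB)
75 MB → memory block 3 (remaining 10 MB)
35 MB → memory block 2 (remaining 26 MB)
235 MB → memory block 5 (remaining 21 MB)
174 MB → memory block 6 (remaining 82 MB)
142 MB → memory block 7 (remaining 114 MB)
75 MB → memory block 6 (remaining 7 MB)
254 MB → memory block 8 (remaining 2 MB)
181 MB → memory block 9 (remaining 75 MB)
218 MB → memory block 10 (remaining 38 MB)
197 MB → memory block 11 (remaining 59 MB)
11 memory blocks × 256 MB = 2816 MB; used 2407 MB; unused 409 MB.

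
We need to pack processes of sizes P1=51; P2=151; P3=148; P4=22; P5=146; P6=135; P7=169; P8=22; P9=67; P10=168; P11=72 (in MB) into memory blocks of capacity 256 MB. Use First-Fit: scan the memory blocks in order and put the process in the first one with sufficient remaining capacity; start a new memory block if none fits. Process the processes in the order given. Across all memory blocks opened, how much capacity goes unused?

Put P1 (51 MB) in memory block 1; 205 MB remain.
Put P2 (151 MB) in memory block 1; 54 MB remain.
Put P3 (148 MB) in memory block 2; 108 MB remain.
Put P4 (22 MB) in memory block 1; 32 MB remain.
Put P5 (146 MB) in memory block 3; 110 MB remain.
Put P6 (135 MB) in memory block 4; 121 MB remain.
Put P7 (169 MB) in memory block 5; 87 MB remain.
Put P8 (22 MB) in memory block 1; 10 MB remain.
Put P9 (67 MB) in memory block 2; 41 MB remain.
Put P10 (168 MB) in memory block 6; 88 MB remain.
Put P11 (72 MB) in memory block 3; 38 MB remain.
6 memory blocks × 256 MB = 1536 MB; used 1151 MB; unused 385 MB.

385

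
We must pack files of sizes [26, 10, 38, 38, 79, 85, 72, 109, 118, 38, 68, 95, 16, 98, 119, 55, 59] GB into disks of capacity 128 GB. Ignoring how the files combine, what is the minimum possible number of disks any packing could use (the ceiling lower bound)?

9 disks

Total size = 26 + 10 + 38 + 38 + 79 + 85 + 72 + 109 + 118 + 38 + 68 + 95 + 16 + 98 + 119 + 55 + 59 = 1123 GB.
⌈1123 / 128⌉ = 9.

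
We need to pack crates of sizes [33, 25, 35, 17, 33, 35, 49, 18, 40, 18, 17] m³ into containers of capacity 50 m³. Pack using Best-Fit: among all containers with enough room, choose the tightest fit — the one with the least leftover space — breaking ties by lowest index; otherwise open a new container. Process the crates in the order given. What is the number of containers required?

8

Put 33 m³ in container 1; 17 m³ remain.
Put 25 m³ in container 2; 25 m³ remain.
Put 35 m³ in container 3; 15 m³ remain.
Put 17 m³ in container 1; 0 m³ remain.
Put 33 m³ in container 4; 17 m³ remain.
Put 35 m³ in container 5; 15 m³ remain.
Put 49 m³ in container 6; 1 m³ remain.
Put 18 m³ in container 2; 7 m³ remain.
Put 40 m³ in container 7; 10 m³ remain.
Put 18 m³ in container 8; 32 m³ remain.
Put 17 m³ in container 4; 0 m³ remain.
Final containers: [33,17] [25,18] [35] [33,17] [35] [49] [40] [18].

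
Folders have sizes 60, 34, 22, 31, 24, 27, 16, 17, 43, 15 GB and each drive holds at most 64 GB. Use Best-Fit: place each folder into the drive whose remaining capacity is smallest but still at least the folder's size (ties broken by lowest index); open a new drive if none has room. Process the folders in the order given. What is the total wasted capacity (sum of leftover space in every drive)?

31

Put 60 GB in drive 1; 4 GB remain.
Put 34 GB in drive 2; 30 GB remain.
Put 22 GB in drive 2; 8 GB remain.
Put 31 GB in drive 3; 33 GB remain.
Put 24 GB in drive 3; 9 GB remain.
Put 27 GB in drive 4; 37 GB remain.
Put 16 GB in drive 4; 21 GB remain.
Put 17 GB in drive 4; 4 GB remain.
Put 43 GB in drive 5; 21 GB remain.
Put 15 GB in drive 5; 6 GB remain.
5 drives × 64 GB = 320 GB; used 289 GB; unused 31 GB.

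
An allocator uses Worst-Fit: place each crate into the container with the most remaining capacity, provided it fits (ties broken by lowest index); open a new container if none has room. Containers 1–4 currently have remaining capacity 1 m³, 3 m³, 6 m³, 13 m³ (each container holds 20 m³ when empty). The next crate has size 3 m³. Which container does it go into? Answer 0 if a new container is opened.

Containers with room: container 2 (3 m³), container 3 (6 m³), container 4 (13 m³).
Most room is container 4 with 13 m³ free.

4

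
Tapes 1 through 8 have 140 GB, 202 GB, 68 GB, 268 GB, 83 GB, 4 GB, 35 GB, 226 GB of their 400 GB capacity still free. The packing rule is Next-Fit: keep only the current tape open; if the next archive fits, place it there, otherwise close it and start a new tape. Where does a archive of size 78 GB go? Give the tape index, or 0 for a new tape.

8

Next-Fit only looks at tape 8, which has 226 GB free.
78 GB fits there.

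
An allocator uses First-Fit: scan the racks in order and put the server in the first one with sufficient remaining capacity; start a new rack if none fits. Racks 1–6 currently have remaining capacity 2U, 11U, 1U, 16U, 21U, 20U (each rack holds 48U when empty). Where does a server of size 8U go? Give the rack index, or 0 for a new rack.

2

Racks with room: rack 2 (11U), rack 4 (16U), rack 5 (21U), rack 6 (20U).
The first with room is rack 2.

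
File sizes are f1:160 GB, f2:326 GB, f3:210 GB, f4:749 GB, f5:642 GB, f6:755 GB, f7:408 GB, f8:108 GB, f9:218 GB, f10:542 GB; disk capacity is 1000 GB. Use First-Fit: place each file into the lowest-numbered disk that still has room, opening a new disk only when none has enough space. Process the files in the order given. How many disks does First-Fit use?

5 disks

disk 1: place f1 (160 GB), 840 GB left
disk 1: place f2 (326 GB), 514 GB left
disk 1: place f3 (210 GB), 304 GB left
disk 2: place f4 (749 GB), 251 GB left
disk 3: place f5 (642 GB), 358 GB left
disk 4: place f6 (755 GB), 245 GB left
disk 5: place f7 (408 GB), 592 GB left
disk 1: place f8 (108 GB), 196 GB left
disk 2: place f9 (218 GB), 33 GB left
disk 5: place f10 (542 GB), 50 GB left
Final disks: [160,326,210,108] [749,218] [642] [755] [408,542].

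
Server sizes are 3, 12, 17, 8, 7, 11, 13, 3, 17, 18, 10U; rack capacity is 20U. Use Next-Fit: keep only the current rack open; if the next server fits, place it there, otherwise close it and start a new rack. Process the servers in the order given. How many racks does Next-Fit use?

8

3U → rack 1 (remaining 17U)
12U → rack 1 (remaining 5U)
17U → rack 2 (remaining 3U)
8U → rack 3 (remaining 12U)
7U → rack 3 (remaining 5U)
11U → rack 4 (remaining 9U)
13U → rack 5 (remaining 7U)
3U → rack 5 (remaining 4U)
17U → rack 6 (remaining 3U)
18U → rack 7 (remaining 2U)
10U → rack 8 (remaining 10U)
Final racks: [3,12] [17] [8,7] [11] [13,3] [17] [18] [10].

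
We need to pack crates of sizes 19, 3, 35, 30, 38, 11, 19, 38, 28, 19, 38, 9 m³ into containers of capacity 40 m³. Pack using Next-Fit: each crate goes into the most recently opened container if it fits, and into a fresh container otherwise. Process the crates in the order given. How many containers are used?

10 containers

container 1: place 19 m³, 21 m³ left
container 1: place 3 m³, 18 m³ left
container 2: place 35 m³, 5 m³ left
container 3: place 30 m³, 10 m³ left
container 4: place 38 m³, 2 m³ left
container 5: place 11 m³, 29 m³ left
container 5: place 19 m³, 10 m³ left
container 6: place 38 m³, 2 m³ left
container 7: place 28 m³, 12 m³ left
container 8: place 19 m³, 21 m³ left
container 9: place 38 m³, 2 m³ left
container 10: place 9 m³, 31 m³ left
Final containers: [19,3] [35] [30] [38] [11,19] [38] [28] [19] [38] [9].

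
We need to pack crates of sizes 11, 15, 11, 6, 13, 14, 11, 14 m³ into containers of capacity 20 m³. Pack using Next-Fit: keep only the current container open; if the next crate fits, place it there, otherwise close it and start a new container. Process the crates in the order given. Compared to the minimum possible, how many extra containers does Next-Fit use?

0

Next-Fit: [11] [15] [11,6] [13] [14] [11] [14] → 7 containers.
7 crates exceed 10 m³ (half the capacity), and no two of those can share a container, so at least 7 containers are needed.
So 7 is already optimal.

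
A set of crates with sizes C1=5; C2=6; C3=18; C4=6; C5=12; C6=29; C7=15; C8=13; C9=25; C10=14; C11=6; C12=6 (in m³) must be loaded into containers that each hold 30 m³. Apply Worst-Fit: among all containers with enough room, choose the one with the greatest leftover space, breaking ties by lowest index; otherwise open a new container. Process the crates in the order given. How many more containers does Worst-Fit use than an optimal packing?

0

Worst-Fit: [5,6,18] [6,12,6] [29] [15,13] [25] [14,6] → 6 containers.
Total size 155 m³; any packing needs at least ⌈155/30⌉ = 6 containers.
So 6 is already optimal.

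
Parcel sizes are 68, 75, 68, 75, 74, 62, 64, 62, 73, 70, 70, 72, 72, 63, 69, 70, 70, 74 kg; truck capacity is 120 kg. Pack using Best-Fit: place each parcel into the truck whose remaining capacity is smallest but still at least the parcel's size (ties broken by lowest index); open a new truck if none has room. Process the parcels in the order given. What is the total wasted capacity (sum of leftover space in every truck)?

truck 1: place 68 kg, 52 kg left
truck 2: place 75 kg, 45 kg left
truck 3: place 68 kg, 52 kg left
truck 4: place 75 kg, 45 kg left
truck 5: place 74 kg, 46 kg left
truck 6: place 62 kg, 58 kg left
truck 7: place 64 kg, 56 kg left
truck 8: place 62 kg, 58 kg left
truck 9: place 73 kg, 47 kg left
truck 10: place 70 kg, 50 kg left
truck 11: place 70 kg, 50 kg left
truck 12: place 72 kg, 48 kg left
truck 13: place 72 kg, 48 kg left
truck 14: place 63 kg, 57 kg left
truck 15: place 69 kg, 51 kg left
truck 16: place 70 kg, 50 kg left
truck 17: place 70 kg, 50 kg left
truck 18: place 74 kg, 46 kg left
18 trucks × 120 kg = 2160 kg; used 1251 kg; unused 909 kg.

909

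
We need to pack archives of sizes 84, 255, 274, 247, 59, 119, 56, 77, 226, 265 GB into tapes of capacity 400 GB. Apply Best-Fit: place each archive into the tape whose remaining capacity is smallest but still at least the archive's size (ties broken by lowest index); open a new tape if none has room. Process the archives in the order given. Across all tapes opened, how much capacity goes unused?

338

Put 84 GB in tape 1; 316 GB remain.
Put 255 GB in tape 1; 61 GB remain.
Put 274 GB in tape 2; 126 GB remain.
Put 247 GB in tape 3; 153 GB remain.
Put 59 GB in tape 1; 2 GB remain.
Put 119 GB in tape 2; 7 GB remain.
Put 56 GB in tape 3; 97 GB remain.
Put 77 GB in tape 3; 20 GB remain.
Put 226 GB in tape 4; 174 GB remain.
Put 265 GB in tape 5; 135 GB remain.
5 tapes × 400 GB = 2000 GB; used 1662 GB; unused 338 GB.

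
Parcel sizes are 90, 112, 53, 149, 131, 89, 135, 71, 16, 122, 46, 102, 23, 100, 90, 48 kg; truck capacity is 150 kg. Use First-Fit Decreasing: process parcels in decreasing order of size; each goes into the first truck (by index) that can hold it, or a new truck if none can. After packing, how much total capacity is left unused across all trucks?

273

Sorted descending: 149, 135, 131, 122, 112, 102, 100, 90, 90, 89, 71, 53, 48, 46, 23, 16.
Put 149 kg in truck 1; 1 kg remain.
Put 135 kg in truck 2; 15 kg remain.
Put 131 kg in truck 3; 19 kg remain.
Put 122 kg in truck 4; 28 kg remain.
Put 112 kg in truck 5; 38 kg remain.
Put 102 kg in truck 6; 48 kg remain.
Put 100 kg in truck 7; 50 kg remain.
Put 90 kg in truck 8; 60 kg remain.
Put 90 kg in truck 9; 60 kg remain.
Put 89 kg in truck 10; 61 kg remain.
Put 71 kg in truck 11; 79 kg remain.
Put 53 kg in truck 8; 7 kg remain.
Put 48 kg in truck 6; 0 kg remain.
Put 46 kg in truck 7; 4 kg remain.
Put 23 kg in truck 4; 5 kg remain.
Put 16 kg in truck 3; 3 kg remain.
11 trucks × 150 kg = 1650 kg; used 1377 kg; unused 273 kg.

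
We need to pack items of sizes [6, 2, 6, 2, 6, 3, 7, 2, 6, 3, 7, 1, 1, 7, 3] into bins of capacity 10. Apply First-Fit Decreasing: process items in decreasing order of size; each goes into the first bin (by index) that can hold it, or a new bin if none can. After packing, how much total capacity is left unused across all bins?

8

Sorted descending: 7, 7, 7, 6, 6, 6, 6, 3, 3, 3, 2, 2, 2, 1, 1.
Put 7 in bin 1; 3 remain.
Put 7 in bin 2; 3 remain.
Put 7 in bin 3; 3 remain.
Put 6 in bin 4; 4 remain.
Put 6 in bin 5; 4 remain.
Put 6 in bin 6; 4 remain.
Put 6 in bin 7; 4 remain.
Put 3 in bin 1; 0 remain.
Put 3 in bin 2; 0 remain.
Put 3 in bin 3; 0 remain.
Put 2 in bin 4; 2 remain.
Put 2 in bin 4; 0 remain.
Put 2 in bin 5; 2 remain.
Put 1 in bin 5; 1 remain.
Put 1 in bin 5; 0 remain.
7 bins × 10 = 70; used 62; unused 8.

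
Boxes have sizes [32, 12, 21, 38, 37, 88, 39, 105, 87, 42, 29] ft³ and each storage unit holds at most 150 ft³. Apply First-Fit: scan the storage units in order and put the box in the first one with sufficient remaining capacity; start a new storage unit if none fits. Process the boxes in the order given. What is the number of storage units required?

4

32 ft³ → storage unit 1 (remaining 118 ft³)
12 ft³ → storage unit 1 (remaining 106 ft³)
21 ft³ → storage unit 1 (remaining 85 ft³)
38 ft³ → storage unit 1 (remaining 47 ft³)
37 ft³ → storage unit 1 (remaining 10 ft³)
88 ft³ → storage unit 2 (remaining 62 ft³)
39 ft³ → storage unit 2 (remaining 23 ft³)
105 ft³ → storage unit 3 (remaining 45 ft³)
87 ft³ → storage unit 4 (remaining 63 ft³)
42 ft³ → storage unit 3 (remaining 3 ft³)
29 ft³ → storage unit 4 (remaining 34 ft³)
Final storage units: [32,12,21,38,37] [88,39] [105,42] [87,29].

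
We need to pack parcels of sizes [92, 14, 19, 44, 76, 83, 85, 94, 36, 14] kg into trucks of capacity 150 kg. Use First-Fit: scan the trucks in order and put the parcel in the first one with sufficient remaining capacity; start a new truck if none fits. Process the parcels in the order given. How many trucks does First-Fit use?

Put 92 kg in truck 1; 58 kg remain.
Put 14 kg in truck 1; 44 kg remain.
Put 19 kg in truck 1; 25 kg remain.
Put 44 kg in truck 2; 106 kg remain.
Put 76 kg in truck 2; 30 kg remain.
Put 83 kg in truck 3; 67 kg remain.
Put 85 kg in truck 4; 65 kg remain.
Put 94 kg in truck 5; 56 kg remain.
Put 36 kg in truck 3; 31 kg remain.
Put 14 kg in truck 1; 11 kg remain.

5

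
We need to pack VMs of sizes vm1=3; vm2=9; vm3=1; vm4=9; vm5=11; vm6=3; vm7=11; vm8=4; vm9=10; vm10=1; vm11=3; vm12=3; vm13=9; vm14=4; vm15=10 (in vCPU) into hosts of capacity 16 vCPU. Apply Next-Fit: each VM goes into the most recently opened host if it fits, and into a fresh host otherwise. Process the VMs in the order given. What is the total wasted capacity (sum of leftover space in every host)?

21

vm1 (3 vCPU) → host 1 (remaining 13 vCPU)
vm2 (9 vCPU) → host 1 (remaining 4 vCPU)
vm3 (1 vCPU) → host 1 (remaining 3 vCPU)
vm4 (9 vCPU) → host 2 (remaining 7 vCPU)
vm5 (11 vCPU) → host 3 (remaining 5 vCPU)
vm6 (3 vCPU) → host 3 (remaining 2 vCPU)
vm7 (11 vCPU) → host 4 (remaining 5 vCPU)
vm8 (4 vCPU) → host 4 (remaining 1 vCPU)
vm9 (10 vCPU) → host 5 (remaining 6 vCPU)
vm10 (1 vCPU) → host 5 (remaining 5 vCPU)
vm11 (3 vCPU) → host 5 (remaining 2 vCPU)
vm12 (3 vCPU) → host 6 (remaining 13 vCPU)
vm13 (9 vCPU) → host 6 (remaining 4 vCPU)
vm14 (4 vCPU) → host 6 (remaining 0 vCPU)
vm15 (10 vCPU) → host 7 (remaining 6 vCPU)
7 hosts × 16 vCPU = 112 vCPU; used 91 vCPU; unused 21 vCPU.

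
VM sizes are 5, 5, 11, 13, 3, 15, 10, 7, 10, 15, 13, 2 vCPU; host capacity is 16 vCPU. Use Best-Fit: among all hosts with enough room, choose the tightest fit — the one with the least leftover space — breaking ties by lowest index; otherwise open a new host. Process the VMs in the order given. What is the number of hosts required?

host 1: place 5 vCPU, 11 vCPU left
host 1: place 5 vCPU, 6 vCPU left
host 2: place 11 vCPU, 5 vCPU left
host 3: place 13 vCPU, 3 vCPU left
host 3: place 3 vCPU, 0 vCPU left
host 4: place 15 vCPU, 1 vCPU left
host 5: place 10 vCPU, 6 vCPU left
host 6: place 7 vCPU, 9 vCPU left
host 7: place 10 vCPU, 6 vCPU left
host 8: place 15 vCPU, 1 vCPU left
host 9: place 13 vCPU, 3 vCPU left
host 9: place 2 vCPU, 1 vCPU left
Final hosts: [5,5] [11] [13,3] [15] [10] [7] [10] [15] [13,2].

9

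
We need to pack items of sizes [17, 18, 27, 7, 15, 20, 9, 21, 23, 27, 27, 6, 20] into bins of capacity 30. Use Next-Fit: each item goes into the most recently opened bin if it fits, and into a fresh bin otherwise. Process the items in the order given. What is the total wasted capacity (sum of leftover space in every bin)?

63

Put 17 in bin 1; 13 remain.
Put 18 in bin 2; 12 remain.
Put 27 in bin 3; 3 remain.
Put 7 in bin 4; 23 remain.
Put 15 in bin 4; 8 remain.
Put 20 in bin 5; 10 remain.
Put 9 in bin 5; 1 remain.
Put 21 in bin 6; 9 remain.
Put 23 in bin 7; 7 remain.
Put 27 in bin 8; 3 remain.
Put 27 in bin 9; 3 remain.
Put 6 in bin 10; 24 remain.
Put 20 in bin 10; 4 remain.
10 bins × 30 = 300; used 237; unused 63.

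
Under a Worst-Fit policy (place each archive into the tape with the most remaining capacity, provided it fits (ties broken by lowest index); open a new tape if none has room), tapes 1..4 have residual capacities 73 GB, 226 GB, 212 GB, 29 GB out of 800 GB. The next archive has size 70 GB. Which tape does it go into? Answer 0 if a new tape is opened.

2

Tapes with room: tape 1 (73 GB), tape 2 (226 GB), tape 3 (212 GB).
Most room is tape 2 with 226 GB free.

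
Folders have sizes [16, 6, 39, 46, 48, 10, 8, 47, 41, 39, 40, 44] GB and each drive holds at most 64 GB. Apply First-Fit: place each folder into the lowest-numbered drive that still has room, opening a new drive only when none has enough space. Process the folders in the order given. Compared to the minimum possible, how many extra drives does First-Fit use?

First-Fit: [16,6,39] [46,10,8] [48] [47] [41] [39] [40] [44] → 8 drives.
8 folders exceed 32 GB (half the capacity), and no two of those can share a drive, so at least 8 drives are needed.
So 8 is already optimal.

0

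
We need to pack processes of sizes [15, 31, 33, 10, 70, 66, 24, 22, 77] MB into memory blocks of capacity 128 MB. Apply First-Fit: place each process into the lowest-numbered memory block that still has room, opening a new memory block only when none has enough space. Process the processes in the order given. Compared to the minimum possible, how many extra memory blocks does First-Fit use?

1

First-Fit: [15,31,33,10,24] [70,22] [66] [77] → 4 memory blocks.
Total size 348 MB; any packing needs at least ⌈348/128⌉ = 3 memory blocks.
An optimal packing achieves that bound: [77,33,15] [70,31,24] [66,22,10] → 3 memory blocks.
Excess: 4 − 3 = 1.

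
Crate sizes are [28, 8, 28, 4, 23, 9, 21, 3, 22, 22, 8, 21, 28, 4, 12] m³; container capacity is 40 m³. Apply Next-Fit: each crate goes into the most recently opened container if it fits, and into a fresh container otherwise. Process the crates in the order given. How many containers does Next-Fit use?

9 containers

Put 28 m³ in container 1; 12 m³ remain.
Put 8 m³ in container 1; 4 m³ remain.
Put 28 m³ in container 2; 12 m³ remain.
Put 4 m³ in container 2; 8 m³ remain.
Put 23 m³ in container 3; 17 m³ remain.
Put 9 m³ in container 3; 8 m³ remain.
Put 21 m³ in container 4; 19 m³ remain.
Put 3 m³ in container 4; 16 m³ remain.
Put 22 m³ in container 5; 18 m³ remain.
Put 22 m³ in container 6; 18 m³ remain.
Put 8 m³ in container 6; 10 m³ remain.
Put 21 m³ in container 7; 19 m³ remain.
Put 28 m³ in container 8; 12 m³ remain.
Put 4 m³ in container 8; 8 m³ remain.
Put 12 m³ in container 9; 28 m³ remain.
Final containers: [28,8] [28,4] [23,9] [21,3] [22] [22,8] [21] [28,4] [12].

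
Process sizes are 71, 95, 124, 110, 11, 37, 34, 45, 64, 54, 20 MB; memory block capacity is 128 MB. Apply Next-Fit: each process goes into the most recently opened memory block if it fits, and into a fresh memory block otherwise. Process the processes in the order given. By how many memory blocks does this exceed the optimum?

1

Next-Fit: [71] [95] [124] [110,11] [37,34,45] [64,54] [20] → 7 memory blocks.
Total size 665 MB; any packing needs at least ⌈665/128⌉ = 6 memory blocks.
An optimal packing achieves that bound: [124] [110,11] [95,20] [71,54] [64,45] [37,34] → 6 memory blocks.
Excess: 7 − 6 = 1.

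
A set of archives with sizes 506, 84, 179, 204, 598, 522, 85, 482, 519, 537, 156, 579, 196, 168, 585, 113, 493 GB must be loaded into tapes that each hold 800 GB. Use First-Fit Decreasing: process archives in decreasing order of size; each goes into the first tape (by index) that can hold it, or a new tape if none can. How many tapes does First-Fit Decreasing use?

9

Sorted descending: 598, 585, 579, 537, 522, 519, 506, 493, 482, 204, 196, 179, 168, 156, 113, 85, 84.
598 GB → tape 1 (remaining 202 GB)
585 GB → tape 2 (remaining 215 GB)
579 GB → tape 3 (remaining 221 GB)
537 GB → tape 4 (remaining 263 GB)
522 GB → tape 5 (remaining 278 GB)
519 GB → tape 6 (remaining 281 GB)
506 GB → tape 7 (remaining 294 GB)
493 GB → tape 8 (remaining 307 GB)
482 GB → tape 9 (remaining 318 GB)
204 GB → tape 2 (remaining 11 GB)
196 GB → tape 1 (remaining 6 GB)
179 GB → tape 3 (remaining 42 GB)
168 GB → tape 4 (remaining 95 GB)
156 GB → tape 5 (remaining 122 GB)
113 GB → tape 5 (remaining 9 GB)
85 GB → tape 4 (remaining 10 GB)
84 GB → tape 6 (remaining 197 GB)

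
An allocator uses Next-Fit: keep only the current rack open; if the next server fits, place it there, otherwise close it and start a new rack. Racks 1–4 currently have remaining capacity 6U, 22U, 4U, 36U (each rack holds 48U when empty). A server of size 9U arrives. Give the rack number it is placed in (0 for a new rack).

4

Next-Fit only looks at rack 4, which has 36U free.
9U fits there.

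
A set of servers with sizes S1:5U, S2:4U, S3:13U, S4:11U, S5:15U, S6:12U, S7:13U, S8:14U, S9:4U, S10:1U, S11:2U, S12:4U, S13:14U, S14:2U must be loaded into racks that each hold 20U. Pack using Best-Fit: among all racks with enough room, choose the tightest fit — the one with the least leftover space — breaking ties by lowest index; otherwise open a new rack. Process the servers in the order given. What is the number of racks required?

7

S1 (5U) → rack 1 (remaining 15U)
S2 (4U) → rack 1 (remaining 11U)
S3 (13U) → rack 2 (remaining 7U)
S4 (11U) → rack 1 (remaining 0U)
S5 (15U) → rack 3 (remaining 5U)
S6 (12U) → rack 4 (remaining 8U)
S7 (13U) → rack 5 (remaining 7U)
S8 (14U) → rack 6 (remaining 6U)
S9 (4U) → rack 3 (remaining 1U)
S10 (1U) → rack 3 (remaining 0U)
S11 (2U) → rack 6 (remaining 4U)
S12 (4U) → rack 6 (remaining 0U)
S13 (14U) → rack 7 (remaining 6U)
S14 (2U) → rack 7 (remaining 4U)
Final racks: [5,4,11] [13] [15,4,1] [12] [13] [14,2,4] [14,2].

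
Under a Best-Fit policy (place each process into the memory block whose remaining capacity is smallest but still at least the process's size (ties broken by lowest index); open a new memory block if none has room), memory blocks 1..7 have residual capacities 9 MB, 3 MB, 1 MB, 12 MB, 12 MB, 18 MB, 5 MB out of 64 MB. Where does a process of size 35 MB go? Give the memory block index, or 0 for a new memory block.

0

No memory block has ≥ 35 MB free, so a new memory block is opened.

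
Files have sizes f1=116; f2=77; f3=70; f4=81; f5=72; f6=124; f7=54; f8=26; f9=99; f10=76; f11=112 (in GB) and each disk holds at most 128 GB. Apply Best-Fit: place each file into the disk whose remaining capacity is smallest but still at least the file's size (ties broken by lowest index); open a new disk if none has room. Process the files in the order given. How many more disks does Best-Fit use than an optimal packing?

0

Best-Fit: [116] [77] [70] [81,26] [72,54] [124] [99] [76] [112] → 9 disks.
9 files exceed 64 GB (half the capacity), and no two of those can share a disk, so at least 9 disks are needed.
So 9 is already optimal.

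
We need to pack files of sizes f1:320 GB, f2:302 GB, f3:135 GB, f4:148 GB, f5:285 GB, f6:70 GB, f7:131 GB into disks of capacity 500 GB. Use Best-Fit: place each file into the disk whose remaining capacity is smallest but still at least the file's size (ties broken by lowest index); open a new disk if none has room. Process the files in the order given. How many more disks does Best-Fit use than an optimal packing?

Best-Fit: [320,135] [302,148] [285,70,131] → 3 disks.
Total size 1391 GB; any packing needs at least ⌈1391/500⌉ = 3 disks.
So 3 is already optimal.

0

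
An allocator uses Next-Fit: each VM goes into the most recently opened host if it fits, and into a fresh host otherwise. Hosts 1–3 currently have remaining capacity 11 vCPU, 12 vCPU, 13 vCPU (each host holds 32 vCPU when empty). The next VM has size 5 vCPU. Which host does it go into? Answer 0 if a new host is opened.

Next-Fit only looks at host 3, which has 13 vCPU free.
5 vCPU fits there.

3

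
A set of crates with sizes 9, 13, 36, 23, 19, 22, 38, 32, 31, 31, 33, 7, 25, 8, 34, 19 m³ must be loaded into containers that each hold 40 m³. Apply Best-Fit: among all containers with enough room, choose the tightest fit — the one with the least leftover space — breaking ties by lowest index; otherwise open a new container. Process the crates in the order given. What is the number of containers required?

container 1: place 9 m³, 31 m³ left
container 1: place 13 m³, 18 m³ left
container 2: place 36 m³, 4 m³ left
container 3: place 23 m³, 17 m³ left
container 4: place 19 m³, 21 m³ left
container 5: place 22 m³, 18 m³ left
container 6: place 38 m³, 2 m³ left
container 7: place 32 m³, 8 m³ left
container 8: place 31 m³, 9 m³ left
container 9: place 31 m³, 9 m³ left
container 10: place 33 m³, 7 m³ left
container 10: place 7 m³, 0 m³ left
container 11: place 25 m³, 15 m³ left
container 7: place 8 m³, 0 m³ left
container 12: place 34 m³, 6 m³ left
container 4: place 19 m³, 2 m³ left
Final containers: [9,13] [36] [23] [19,19] [22] [38] [32,8] [31] [31] [33,7] [25] [34].

12 containers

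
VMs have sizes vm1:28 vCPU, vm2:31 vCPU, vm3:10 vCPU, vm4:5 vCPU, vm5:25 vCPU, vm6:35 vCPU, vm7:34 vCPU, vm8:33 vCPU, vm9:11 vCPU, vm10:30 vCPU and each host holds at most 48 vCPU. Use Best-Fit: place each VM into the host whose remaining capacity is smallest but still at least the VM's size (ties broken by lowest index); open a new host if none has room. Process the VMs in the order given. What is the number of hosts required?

Put vm1 (28 vCPU) in host 1; 20 vCPU remain.
Put vm2 (31 vCPU) in host 2; 17 vCPU remain.
Put vm3 (10 vCPU) in host 2; 7 vCPU remain.
Put vm4 (5 vCPU) in host 2; 2 vCPU remain.
Put vm5 (25 vCPU) in host 3; 23 vCPU remain.
Put vm6 (35 vCPU) in host 4; 13 vCPU remain.
Put vm7 (34 vCPU) in host 5; 14 vCPU remain.
Put vm8 (33 vCPU) in host 6; 15 vCPU remain.
Put vm9 (11 vCPU) in host 4; 2 vCPU remain.
Put vm10 (30 vCPU) in host 7; 18 vCPU remain.
Final hosts: [28] [31,10,5] [25] [35,11] [34] [33] [30].

7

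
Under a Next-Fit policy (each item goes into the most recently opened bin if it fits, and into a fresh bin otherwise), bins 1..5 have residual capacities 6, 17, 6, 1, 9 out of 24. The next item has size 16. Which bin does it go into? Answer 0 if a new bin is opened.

0

Next-Fit only looks at bin 5, which has 9 free.
16 does not fit, so a new bin is opened.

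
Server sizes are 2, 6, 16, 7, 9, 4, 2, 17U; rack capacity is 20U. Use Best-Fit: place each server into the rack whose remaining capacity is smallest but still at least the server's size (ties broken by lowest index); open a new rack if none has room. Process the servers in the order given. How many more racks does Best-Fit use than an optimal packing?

Best-Fit: [2,6,7,2] [16,4] [9] [17] → 4 racks.
Total size 63U; any packing needs at least ⌈63/20⌉ = 4 racks.
So 4 is already optimal.

0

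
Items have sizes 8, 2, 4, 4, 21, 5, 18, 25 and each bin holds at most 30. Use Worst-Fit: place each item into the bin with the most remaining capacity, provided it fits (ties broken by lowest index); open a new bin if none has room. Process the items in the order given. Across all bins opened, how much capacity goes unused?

Put 8 in bin 1; 22 remain.
Put 2 in bin 1; 20 remain.
Put 4 in bin 1; 16 remain.
Put 4 in bin 1; 12 remain.
Put 21 in bin 2; 9 remain.
Put 5 in bin 1; 7 remain.
Put 18 in bin 3; 12 remain.
Put 25 in bin 4; 5 remain.
4 bins × 30 = 120; used 87; unused 33.

33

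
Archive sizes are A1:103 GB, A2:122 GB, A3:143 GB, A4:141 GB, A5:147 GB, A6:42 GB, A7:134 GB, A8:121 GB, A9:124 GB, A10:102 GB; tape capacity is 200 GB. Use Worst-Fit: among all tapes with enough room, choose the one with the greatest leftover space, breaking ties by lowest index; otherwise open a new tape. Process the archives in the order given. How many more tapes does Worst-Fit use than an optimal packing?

0

Worst-Fit: [103,42] [122] [143] [141] [147] [134] [121] [124] [102] → 9 tapes.
9 archives exceed 100 GB (half the capacity), and no two of those can share a tape, so at least 9 tapes are needed.
So 9 is already optimal.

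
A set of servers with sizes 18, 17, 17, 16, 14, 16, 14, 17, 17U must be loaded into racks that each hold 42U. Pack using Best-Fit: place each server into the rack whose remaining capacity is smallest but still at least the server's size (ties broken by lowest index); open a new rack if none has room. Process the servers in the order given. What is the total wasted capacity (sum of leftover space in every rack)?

64

Put 18U in rack 1; 24U remain.
Put 17U in rack 1; 7U remain.
Put 17U in rack 2; 25U remain.
Put 16U in rack 2; 9U remain.
Put 14U in rack 3; 28U remain.
Put 16U in rack 3; 12U remain.
Put 14U in rack 4; 28U remain.
Put 17U in rack 4; 11U remain.
Put 17U in rack 5; 25U remain.
5 racks × 42U = 210U; used 146U; unused 64U.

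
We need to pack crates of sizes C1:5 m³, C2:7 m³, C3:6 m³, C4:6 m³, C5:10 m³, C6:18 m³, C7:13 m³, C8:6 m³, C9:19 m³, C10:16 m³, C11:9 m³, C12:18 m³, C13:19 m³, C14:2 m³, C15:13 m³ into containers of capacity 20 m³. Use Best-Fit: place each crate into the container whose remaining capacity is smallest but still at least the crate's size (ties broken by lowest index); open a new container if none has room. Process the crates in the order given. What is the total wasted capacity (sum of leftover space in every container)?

C1 (5 m³) → container 1 (remaining 15 m³)
C2 (7 m³) → container 1 (remaining 8 m³)
C3 (6 m³) → container 1 (remaining 2 m³)
C4 (6 m³) → container 2 (remaining 14 m³)
C5 (10 m³) → container 2 (remaining 4 m³)
C6 (18 m³) → container 3 (remaining 2 m³)
C7 (13 m³) → container 4 (remaining 7 m³)
C8 (6 m³) → container 4 (remaining 1 m³)
C9 (19 m³) → container 5 (remaining 1 m³)
C10 (16 m³) → container 6 (remaining 4 m³)
C11 (9 m³) → container 7 (remaining 11 m³)
C12 (18 m³) → container 8 (remaining 2 m³)
C13 (19 m³) → container 9 (remaining 1 m³)
C14 (2 m³) → container 1 (remaining 0 m³)
C15 (13 m³) → container 10 (remaining 7 m³)
10 containers × 20 m³ = 200 m³; used 167 m³; unused 33 m³.

33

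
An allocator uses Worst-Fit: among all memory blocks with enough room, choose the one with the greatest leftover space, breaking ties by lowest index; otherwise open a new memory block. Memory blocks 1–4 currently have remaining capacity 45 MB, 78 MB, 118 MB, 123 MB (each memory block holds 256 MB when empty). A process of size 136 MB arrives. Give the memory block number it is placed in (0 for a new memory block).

No memory block has ≥ 136 MB free, so a new memory block is opened.

0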